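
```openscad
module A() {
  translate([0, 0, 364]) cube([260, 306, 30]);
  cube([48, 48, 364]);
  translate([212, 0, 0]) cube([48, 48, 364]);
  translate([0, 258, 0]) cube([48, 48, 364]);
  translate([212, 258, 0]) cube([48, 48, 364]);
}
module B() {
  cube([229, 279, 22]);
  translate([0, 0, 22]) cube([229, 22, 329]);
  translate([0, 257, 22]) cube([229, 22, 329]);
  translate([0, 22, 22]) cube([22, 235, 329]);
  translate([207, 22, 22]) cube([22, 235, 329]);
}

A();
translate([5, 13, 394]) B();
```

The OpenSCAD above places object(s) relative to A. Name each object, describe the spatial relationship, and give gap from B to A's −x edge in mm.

A is a stool. B is an open box. The open box is on top of the stool. The gap from the open box to the stool's −x edge is 5 mm.

The open box's min-x is at 5; the stool's min-x is 0; gap = 5 mm.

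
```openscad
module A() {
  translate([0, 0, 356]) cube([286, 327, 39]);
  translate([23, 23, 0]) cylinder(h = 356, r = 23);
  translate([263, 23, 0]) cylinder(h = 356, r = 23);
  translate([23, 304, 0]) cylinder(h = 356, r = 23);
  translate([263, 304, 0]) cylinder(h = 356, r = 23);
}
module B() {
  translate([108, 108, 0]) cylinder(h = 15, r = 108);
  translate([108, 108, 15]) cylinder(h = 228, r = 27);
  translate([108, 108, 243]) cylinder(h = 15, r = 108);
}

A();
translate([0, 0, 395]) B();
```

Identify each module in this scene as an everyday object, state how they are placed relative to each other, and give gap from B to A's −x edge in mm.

A is a stool. B is a spool. The spool is on top of the stool. The gap from the spool to the stool's −x edge is 0 mm.

The spool's min-x is at 0; the stool's min-x is 0; gap = 0 mm.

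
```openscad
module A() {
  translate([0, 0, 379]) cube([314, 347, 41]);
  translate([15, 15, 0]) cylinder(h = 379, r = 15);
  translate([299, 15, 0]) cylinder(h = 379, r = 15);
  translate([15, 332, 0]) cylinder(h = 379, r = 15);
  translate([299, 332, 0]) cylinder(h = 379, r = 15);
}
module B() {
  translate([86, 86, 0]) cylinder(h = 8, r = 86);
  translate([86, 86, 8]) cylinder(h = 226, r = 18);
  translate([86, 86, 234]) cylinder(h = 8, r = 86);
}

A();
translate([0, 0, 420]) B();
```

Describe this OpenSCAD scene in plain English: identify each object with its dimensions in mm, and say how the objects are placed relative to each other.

A is a four-legged stool. The seat is 314×347 mm, 41 mm thick, top at z = 420 mm. It stands on four round legs, each 30 mm in diameter, from z = 0 to the seat underside, each leg's axis is inset half a diameter from the nearest pair of seat edges (so the leg's bounding box is flush with the corner).

B is a spool: two coaxial disc flanges of radius 86 mm and thickness 8 mm, joined by a core cylinder of radius 18 mm and height 226 mm. The lower flange rests on z = 0 and the three cylinders share a vertical axis.

The spool is on top of the stool.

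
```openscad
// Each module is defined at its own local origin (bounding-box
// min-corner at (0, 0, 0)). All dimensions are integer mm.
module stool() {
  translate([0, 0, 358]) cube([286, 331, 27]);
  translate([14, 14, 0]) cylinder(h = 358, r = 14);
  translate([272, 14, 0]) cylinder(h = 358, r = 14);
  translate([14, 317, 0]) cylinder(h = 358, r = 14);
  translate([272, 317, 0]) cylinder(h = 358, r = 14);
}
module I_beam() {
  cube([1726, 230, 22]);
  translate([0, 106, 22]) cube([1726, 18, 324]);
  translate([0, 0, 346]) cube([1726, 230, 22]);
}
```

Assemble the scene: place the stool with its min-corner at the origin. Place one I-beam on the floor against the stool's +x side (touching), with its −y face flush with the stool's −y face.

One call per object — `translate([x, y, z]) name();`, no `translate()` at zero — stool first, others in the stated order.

stool();
translate([286, 0, 0]) I_beam();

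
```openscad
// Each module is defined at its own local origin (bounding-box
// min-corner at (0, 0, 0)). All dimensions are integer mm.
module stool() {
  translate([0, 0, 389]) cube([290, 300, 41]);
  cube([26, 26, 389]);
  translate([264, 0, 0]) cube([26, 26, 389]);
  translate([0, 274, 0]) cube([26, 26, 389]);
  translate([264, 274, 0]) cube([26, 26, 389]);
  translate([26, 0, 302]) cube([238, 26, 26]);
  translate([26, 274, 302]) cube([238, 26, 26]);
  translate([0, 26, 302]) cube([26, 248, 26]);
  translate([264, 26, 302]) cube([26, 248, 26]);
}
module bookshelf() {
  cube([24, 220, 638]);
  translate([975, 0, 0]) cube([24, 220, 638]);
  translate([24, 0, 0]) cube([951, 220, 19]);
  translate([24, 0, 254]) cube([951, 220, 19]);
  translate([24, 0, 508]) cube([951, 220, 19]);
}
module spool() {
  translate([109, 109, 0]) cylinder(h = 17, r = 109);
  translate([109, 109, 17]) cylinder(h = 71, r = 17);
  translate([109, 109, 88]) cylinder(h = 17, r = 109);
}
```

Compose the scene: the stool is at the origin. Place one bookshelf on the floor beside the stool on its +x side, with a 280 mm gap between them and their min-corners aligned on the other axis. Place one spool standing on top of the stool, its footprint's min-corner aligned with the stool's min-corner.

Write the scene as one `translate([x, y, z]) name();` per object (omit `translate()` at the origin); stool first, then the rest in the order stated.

stool();
translate([570, 0, 0]) bookshelf();
translate([0, 0, 430]) spool();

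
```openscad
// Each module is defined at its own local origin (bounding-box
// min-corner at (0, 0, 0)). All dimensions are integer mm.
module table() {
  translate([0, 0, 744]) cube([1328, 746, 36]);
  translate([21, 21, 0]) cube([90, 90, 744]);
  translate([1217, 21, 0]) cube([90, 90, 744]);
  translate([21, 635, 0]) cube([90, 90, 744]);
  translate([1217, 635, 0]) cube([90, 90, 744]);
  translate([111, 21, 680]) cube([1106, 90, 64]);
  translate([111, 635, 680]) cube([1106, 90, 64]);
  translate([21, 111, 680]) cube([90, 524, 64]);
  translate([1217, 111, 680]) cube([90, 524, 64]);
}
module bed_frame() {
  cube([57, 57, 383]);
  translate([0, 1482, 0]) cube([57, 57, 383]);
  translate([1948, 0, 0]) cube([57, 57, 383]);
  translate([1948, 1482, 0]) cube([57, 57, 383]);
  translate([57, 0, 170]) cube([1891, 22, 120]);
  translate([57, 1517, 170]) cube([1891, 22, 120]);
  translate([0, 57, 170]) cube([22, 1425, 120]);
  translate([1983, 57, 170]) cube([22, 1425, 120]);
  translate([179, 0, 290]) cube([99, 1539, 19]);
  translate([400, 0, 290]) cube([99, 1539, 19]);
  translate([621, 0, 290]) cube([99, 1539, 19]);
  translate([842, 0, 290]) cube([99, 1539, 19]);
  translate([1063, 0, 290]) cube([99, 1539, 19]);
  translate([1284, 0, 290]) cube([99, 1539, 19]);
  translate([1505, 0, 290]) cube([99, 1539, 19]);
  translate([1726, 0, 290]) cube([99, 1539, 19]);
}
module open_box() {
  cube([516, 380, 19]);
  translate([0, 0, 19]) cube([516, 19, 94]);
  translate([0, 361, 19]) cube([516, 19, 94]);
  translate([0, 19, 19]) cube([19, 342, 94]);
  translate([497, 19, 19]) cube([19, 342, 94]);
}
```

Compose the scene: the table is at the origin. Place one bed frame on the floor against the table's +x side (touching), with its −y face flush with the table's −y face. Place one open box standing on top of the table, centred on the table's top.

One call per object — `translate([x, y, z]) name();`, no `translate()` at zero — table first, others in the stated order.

table();
translate([1328, 0, 0]) bed_frame();
translate([406, 183, 780]) open_box();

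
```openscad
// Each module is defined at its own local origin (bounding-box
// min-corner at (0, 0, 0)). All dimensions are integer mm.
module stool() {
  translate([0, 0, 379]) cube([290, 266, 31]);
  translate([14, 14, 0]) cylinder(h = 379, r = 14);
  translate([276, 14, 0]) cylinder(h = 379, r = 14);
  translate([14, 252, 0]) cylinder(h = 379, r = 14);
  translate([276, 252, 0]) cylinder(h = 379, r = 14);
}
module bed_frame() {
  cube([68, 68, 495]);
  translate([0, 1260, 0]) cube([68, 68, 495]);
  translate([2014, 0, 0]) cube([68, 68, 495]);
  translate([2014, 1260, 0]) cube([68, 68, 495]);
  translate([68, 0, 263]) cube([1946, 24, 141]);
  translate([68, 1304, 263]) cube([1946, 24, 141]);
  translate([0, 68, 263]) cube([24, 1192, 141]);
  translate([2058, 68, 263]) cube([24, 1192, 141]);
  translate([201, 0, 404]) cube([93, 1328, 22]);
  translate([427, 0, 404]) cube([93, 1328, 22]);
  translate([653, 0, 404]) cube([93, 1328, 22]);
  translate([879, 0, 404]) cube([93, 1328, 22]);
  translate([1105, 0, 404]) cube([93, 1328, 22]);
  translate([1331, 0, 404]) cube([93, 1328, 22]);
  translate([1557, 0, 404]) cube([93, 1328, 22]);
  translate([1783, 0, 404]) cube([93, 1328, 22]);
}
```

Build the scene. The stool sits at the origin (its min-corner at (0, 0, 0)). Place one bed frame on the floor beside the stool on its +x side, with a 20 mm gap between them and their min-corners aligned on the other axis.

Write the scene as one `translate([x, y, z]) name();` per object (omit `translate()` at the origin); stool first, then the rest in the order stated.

stool();
translate([310, 0, 0]) bed_frame();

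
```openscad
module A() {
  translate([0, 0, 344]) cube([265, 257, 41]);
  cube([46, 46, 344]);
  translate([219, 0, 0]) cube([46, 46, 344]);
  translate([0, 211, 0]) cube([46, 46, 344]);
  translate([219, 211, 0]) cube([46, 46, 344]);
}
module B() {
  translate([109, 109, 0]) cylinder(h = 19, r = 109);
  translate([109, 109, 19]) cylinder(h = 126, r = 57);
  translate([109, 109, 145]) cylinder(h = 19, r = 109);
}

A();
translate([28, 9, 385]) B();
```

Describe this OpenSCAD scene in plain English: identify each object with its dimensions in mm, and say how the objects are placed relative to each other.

A is a simple wooden stool: a rectangular seat 265 mm (x) by 257 mm (y), 41 mm thick, top face at z = 385 mm, on four square legs, each 46×46 mm in cross-section. The legs rest on z = 0, each flush with a corner of the seat.

B is a spool: two coaxial disc flanges of radius 109 mm and thickness 19 mm, joined by a core cylinder of radius 57 mm and height 126 mm. The lower flange rests on z = 0 and the three cylinders share a vertical axis.

The spool is on top of the stool.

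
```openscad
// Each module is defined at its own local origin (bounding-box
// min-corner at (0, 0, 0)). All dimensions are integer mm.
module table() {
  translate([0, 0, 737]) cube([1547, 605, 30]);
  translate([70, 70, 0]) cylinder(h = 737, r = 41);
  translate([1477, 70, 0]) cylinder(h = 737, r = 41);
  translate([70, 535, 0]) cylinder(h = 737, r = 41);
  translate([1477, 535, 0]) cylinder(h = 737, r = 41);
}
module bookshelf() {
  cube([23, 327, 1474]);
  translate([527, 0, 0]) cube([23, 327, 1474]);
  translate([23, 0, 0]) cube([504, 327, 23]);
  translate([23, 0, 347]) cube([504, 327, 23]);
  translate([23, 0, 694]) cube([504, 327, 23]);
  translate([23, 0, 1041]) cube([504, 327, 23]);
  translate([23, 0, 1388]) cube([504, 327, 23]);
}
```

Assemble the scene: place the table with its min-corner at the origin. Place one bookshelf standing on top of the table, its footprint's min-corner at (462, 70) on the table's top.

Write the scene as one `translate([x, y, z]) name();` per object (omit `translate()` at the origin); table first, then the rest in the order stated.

table();
translate([462, 70, 767]) bookshelf();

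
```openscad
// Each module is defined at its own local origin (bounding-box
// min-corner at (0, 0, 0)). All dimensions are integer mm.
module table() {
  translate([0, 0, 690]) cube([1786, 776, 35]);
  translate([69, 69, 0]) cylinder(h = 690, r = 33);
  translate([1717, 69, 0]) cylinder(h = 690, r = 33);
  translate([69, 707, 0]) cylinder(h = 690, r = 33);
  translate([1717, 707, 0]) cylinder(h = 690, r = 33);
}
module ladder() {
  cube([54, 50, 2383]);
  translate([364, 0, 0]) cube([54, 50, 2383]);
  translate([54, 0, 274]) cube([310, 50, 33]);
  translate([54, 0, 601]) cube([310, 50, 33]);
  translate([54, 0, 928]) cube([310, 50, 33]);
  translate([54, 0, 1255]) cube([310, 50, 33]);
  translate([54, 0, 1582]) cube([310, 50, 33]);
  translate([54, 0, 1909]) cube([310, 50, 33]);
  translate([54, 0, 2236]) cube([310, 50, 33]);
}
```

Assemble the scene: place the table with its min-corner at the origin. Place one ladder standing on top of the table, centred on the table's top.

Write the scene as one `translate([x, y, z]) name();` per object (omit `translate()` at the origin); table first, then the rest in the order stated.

table();
translate([684, 363, 725]) ladder();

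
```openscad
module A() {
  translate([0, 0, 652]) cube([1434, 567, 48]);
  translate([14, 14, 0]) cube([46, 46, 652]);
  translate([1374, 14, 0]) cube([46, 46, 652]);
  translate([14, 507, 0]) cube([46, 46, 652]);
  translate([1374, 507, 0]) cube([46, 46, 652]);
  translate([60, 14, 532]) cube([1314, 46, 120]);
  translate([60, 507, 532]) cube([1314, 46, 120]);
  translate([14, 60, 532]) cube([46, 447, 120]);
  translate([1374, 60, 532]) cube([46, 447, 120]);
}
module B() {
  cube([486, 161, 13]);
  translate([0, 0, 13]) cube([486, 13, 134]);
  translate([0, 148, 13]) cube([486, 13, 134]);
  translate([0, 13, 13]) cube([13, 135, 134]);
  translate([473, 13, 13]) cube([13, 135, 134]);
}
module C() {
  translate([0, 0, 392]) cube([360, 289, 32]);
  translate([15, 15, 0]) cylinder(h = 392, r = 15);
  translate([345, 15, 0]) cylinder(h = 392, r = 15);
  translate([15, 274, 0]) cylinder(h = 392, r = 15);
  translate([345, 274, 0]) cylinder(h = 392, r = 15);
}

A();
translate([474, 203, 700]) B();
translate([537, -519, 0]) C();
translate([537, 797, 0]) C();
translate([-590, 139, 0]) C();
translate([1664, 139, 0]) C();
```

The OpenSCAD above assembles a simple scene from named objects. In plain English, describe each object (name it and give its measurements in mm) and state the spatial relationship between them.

A is a table with a 1434×567 mm rectangular top, 48 mm thick, top surface at z = 700 mm, supported by four 46×46 mm square legs, each inset 14 mm from the nearest pair of top edges, running from the floor. Four apron rails, 46 mm thick and 120 mm tall, run between adjacent legs with their top edges flush with the underside of the top and their outer faces flush with the legs' outer faces.

B is an open-topped rectangular box: outside dimensions 486×161×147 mm, with a uniform wall and base thickness of 13 mm. The base is a full 486×161 slab on the floor; four walls sit on top of the base. The front and back walls (the −y and +y sides) span the full width; the two side walls fit between them.

C is a four-legged stool. The seat is a 360×289×32 mm slab whose top surface is at z = 424 mm; four round legs, each 30 mm in diameter, run from the floor (z = 0) to the underside of the seat, each leg's axis is inset half a diameter from the nearest pair of seat edges (so the leg's bounding box is flush with the corner).

The open box is on top of the table, centred. Four stools sit around the table at the −y, +y, −x, +x sides.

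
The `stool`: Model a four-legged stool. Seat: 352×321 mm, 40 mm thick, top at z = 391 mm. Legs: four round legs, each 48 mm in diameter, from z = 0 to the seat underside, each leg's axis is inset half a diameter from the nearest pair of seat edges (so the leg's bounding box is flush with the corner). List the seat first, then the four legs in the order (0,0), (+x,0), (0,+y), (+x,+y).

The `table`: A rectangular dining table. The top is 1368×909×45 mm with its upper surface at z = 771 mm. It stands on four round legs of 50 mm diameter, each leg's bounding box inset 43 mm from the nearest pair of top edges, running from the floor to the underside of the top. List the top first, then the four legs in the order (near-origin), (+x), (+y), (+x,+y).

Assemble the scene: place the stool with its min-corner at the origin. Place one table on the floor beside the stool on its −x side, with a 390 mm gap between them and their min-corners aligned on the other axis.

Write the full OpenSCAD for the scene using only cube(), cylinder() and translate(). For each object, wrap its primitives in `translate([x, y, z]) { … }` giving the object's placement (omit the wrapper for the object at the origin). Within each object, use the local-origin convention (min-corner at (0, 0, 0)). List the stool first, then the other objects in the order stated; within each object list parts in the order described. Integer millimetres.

translate([0, 0, 351]) cube([352, 321, 40]);
translate([24, 24, 0]) cylinder(h = 351, r = 24);
translate([328, 24, 0]) cylinder(h = 351, r = 24);
translate([24, 297, 0]) cylinder(h = 351, r = 24);
translate([328, 297, 0]) cylinder(h = 351, r = 24);
translate([-1758, 0, 0]) {
  translate([0, 0, 726]) cube([1368, 909, 45]);
  translate([68, 68, 0]) cylinder(h = 726, r = 25);
  translate([1300, 68, 0]) cylinder(h = 726, r = 25);
  translate([68, 841, 0]) cylinder(h = 726, r = 25);
  translate([1300, 841, 0]) cylinder(h = 726, r = 25);
}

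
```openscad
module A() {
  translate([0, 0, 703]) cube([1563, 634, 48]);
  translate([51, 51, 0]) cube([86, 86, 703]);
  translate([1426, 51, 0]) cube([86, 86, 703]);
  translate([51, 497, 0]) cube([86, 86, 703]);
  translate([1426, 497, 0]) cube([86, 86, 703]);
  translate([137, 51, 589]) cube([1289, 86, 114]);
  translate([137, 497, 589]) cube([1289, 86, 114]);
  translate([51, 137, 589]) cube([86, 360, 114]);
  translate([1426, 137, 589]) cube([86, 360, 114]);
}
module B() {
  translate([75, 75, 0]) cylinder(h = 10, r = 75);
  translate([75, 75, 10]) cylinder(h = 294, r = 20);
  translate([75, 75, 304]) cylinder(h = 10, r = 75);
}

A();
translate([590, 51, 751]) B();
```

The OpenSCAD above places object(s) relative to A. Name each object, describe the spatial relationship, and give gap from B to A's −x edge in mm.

The spool's min-x is at 590; the table's min-x is 0; gap = 590 mm.

A is a table. B is a spool. The spool is on top of the table. The gap from the spool to the table's −x edge is 590 mm.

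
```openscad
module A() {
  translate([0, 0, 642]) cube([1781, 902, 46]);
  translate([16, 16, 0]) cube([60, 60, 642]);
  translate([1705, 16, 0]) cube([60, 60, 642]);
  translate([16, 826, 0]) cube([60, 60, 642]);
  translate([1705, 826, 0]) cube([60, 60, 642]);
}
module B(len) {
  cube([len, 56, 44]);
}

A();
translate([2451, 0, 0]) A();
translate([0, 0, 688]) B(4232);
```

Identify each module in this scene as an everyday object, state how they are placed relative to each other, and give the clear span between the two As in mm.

A is a table. B is a beam. A beam spans the tops of two tables. The clear span between the two tables is 670 mm.

Second table starts at x = 2451; first ends at x = 1781; clear span = 2451 − 1781 = 670 mm.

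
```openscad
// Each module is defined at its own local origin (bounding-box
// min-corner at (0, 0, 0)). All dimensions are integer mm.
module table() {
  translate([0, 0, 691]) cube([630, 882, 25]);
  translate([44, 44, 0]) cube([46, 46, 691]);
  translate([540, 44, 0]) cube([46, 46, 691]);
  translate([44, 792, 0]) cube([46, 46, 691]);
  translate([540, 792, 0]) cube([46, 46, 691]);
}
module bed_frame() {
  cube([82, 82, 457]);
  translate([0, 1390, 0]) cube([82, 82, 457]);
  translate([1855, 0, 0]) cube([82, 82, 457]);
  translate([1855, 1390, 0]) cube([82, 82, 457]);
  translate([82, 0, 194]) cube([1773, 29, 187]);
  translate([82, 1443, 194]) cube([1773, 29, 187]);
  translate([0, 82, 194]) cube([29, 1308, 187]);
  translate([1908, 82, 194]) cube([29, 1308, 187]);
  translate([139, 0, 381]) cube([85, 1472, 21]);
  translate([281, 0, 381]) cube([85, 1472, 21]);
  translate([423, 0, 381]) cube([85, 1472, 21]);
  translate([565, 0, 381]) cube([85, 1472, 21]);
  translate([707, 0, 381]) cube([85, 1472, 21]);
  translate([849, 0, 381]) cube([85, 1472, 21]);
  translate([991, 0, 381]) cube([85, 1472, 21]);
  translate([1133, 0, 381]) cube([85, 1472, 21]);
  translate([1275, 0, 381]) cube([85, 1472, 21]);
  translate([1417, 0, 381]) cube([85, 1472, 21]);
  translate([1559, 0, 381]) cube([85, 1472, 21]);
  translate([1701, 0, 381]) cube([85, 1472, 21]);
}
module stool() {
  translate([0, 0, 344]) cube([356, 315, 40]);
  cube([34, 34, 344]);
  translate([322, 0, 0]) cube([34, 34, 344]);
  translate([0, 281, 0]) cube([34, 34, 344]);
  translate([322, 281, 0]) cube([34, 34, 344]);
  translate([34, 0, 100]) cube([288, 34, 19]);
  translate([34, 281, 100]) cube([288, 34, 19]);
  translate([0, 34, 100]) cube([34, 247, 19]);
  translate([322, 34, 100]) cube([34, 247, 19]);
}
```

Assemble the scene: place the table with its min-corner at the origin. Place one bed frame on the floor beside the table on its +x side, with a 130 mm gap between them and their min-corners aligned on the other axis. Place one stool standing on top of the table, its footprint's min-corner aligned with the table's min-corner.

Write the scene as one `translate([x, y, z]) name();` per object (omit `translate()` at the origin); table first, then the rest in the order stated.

table();
translate([760, 0, 0]) bed_frame();
translate([0, 0, 716]) stool();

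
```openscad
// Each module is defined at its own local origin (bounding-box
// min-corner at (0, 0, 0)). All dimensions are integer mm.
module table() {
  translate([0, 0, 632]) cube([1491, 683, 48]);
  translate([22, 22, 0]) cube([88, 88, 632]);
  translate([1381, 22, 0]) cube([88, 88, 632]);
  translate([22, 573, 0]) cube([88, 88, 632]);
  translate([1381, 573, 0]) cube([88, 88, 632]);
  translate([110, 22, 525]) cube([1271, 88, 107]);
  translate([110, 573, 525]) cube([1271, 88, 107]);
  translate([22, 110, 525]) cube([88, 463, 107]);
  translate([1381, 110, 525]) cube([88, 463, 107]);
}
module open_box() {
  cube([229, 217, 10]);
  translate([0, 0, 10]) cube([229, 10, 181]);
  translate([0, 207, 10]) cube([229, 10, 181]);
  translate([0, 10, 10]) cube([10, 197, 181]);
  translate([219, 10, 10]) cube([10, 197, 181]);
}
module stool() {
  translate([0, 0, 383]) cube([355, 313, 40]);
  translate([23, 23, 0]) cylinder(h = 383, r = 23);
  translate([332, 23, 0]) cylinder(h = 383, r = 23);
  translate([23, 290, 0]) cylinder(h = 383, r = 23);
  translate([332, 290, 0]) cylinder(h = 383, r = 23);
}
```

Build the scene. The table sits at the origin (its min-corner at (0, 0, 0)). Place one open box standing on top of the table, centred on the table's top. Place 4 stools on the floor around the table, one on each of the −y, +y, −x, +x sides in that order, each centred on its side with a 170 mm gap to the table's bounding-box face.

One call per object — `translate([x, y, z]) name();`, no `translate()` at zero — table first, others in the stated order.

table();
translate([631, 233, 680]) open_box();
translate([568, -483, 0]) stool();
translate([568, 853, 0]) stool();
translate([-525, 185, 0]) stool();
translate([1661, 185, 0]) stool();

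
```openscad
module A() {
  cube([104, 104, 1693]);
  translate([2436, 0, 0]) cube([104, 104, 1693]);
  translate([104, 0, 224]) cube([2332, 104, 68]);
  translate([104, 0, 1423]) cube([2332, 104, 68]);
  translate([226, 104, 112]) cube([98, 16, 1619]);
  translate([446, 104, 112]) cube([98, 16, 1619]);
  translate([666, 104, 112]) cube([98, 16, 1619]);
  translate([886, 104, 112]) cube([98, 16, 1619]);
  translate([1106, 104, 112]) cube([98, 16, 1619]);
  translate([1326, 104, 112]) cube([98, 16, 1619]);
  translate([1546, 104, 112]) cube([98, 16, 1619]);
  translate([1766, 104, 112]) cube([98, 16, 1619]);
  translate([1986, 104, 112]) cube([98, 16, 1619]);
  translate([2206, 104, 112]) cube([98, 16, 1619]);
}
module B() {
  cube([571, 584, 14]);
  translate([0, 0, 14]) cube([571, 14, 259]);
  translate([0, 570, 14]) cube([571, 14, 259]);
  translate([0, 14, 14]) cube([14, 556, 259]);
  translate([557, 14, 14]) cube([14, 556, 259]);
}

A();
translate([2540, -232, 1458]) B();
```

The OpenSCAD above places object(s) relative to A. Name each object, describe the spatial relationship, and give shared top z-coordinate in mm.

Both tops at z = 1731 mm.

A is a fence section. B is an open box. The open box is beside the fence section with their tops flush at z = 1731. The shared top z-coordinate is 1731 mm.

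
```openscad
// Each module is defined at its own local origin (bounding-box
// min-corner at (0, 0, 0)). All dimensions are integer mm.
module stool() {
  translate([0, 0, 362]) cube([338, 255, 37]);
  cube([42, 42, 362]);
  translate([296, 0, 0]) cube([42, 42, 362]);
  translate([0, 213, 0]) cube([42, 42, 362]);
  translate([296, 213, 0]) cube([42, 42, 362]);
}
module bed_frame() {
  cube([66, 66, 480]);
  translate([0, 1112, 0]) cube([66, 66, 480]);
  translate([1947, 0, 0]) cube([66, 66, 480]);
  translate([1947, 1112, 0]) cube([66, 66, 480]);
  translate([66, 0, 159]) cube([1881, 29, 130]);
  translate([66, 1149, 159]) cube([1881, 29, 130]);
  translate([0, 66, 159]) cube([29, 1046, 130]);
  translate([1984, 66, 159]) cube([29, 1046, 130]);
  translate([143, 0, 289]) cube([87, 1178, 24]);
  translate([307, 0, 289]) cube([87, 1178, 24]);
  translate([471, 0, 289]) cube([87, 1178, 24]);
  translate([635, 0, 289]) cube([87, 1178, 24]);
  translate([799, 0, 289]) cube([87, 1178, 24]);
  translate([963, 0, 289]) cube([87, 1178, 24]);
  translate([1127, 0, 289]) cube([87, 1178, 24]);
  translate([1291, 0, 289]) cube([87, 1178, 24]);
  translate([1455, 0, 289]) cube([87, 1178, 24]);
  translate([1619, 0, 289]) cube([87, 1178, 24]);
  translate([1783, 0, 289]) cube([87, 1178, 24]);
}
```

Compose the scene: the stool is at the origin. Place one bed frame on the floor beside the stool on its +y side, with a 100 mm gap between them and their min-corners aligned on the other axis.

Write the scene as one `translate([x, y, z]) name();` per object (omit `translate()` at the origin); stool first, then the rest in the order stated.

stool();
translate([0, 355, 0]) bed_frame();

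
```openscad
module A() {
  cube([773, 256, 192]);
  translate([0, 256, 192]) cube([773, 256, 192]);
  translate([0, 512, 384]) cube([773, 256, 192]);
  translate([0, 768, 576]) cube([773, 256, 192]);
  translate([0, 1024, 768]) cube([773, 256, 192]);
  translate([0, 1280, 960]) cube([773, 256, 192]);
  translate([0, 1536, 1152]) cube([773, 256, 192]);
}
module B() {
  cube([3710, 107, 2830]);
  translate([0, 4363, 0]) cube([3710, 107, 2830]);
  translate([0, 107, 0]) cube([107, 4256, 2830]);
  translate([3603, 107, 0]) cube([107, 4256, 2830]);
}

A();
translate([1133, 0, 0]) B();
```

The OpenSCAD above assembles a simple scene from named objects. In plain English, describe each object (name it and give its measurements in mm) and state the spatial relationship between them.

A is a run of 7 identical solid stair steps. Each tread is 773×256 mm and each step block is 192 mm high. Step 1 rests on the floor; step k is offset from step 1 by (k−1)×256 mm in y and (k−1)×192 mm in z.

B is a box-shaped house frame (walls only): outside footprint 3710×4470 mm, wall height 2830 mm, wall thickness 107 mm. The two y-facing walls run the full x-width; the two x-facing walls fit between the inner faces of the y-facing walls.

The house frame is on the floor beside the staircase on its +x side.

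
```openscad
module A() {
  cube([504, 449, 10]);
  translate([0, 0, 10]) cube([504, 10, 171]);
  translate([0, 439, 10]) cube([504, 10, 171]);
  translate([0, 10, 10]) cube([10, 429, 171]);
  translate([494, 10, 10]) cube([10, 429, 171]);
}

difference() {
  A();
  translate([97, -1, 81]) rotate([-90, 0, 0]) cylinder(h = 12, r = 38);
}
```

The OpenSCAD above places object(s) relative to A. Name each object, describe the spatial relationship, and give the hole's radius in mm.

A is an open box. The open box has a circular hole through its front wall. The hole's radius is 38 mm.

The subtracted cylinder has r = 38 mm.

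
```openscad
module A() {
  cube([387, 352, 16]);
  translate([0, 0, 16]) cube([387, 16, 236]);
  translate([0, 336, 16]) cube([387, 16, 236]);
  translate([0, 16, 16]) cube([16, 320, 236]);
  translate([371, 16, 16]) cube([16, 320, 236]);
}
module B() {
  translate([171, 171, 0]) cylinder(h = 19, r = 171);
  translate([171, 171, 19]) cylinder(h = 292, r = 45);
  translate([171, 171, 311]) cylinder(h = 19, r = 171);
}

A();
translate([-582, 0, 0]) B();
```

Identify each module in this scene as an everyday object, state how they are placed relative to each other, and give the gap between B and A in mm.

The spool's nearest face is 240 mm from the open box's −x face.

A is an open box. B is a spool. The spool is on the floor beside the open box on its −x side. The gap between the spool and the open box is 240 mm.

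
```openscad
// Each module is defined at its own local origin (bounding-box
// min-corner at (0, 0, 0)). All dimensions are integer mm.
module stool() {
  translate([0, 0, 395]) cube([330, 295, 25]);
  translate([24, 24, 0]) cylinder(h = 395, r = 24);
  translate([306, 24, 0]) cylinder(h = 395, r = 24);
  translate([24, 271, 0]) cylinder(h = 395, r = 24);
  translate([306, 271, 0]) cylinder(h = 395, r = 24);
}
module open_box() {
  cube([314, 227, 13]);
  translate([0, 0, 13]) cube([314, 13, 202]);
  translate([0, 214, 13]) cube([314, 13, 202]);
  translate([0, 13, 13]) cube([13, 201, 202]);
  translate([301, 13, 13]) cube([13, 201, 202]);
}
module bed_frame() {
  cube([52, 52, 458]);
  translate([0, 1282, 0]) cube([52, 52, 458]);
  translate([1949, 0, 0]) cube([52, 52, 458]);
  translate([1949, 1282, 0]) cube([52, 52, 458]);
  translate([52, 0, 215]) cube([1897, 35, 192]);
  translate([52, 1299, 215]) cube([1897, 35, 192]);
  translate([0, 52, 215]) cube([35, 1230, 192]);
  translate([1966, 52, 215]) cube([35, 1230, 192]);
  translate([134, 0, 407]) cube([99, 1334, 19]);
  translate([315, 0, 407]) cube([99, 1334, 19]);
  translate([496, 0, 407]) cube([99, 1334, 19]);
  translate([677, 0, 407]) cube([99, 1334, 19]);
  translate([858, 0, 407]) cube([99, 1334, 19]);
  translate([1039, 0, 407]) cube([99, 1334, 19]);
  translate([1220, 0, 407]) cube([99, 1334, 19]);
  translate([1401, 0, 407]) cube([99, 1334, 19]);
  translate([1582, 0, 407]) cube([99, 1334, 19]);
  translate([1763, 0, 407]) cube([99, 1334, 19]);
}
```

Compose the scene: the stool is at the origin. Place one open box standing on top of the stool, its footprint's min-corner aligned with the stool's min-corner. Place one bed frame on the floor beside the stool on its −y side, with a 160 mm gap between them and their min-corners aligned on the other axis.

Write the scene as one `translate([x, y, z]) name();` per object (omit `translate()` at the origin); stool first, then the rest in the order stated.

stool();
translate([0, 0, 420]) open_box();
translate([0, -1494, 0]) bed_frame();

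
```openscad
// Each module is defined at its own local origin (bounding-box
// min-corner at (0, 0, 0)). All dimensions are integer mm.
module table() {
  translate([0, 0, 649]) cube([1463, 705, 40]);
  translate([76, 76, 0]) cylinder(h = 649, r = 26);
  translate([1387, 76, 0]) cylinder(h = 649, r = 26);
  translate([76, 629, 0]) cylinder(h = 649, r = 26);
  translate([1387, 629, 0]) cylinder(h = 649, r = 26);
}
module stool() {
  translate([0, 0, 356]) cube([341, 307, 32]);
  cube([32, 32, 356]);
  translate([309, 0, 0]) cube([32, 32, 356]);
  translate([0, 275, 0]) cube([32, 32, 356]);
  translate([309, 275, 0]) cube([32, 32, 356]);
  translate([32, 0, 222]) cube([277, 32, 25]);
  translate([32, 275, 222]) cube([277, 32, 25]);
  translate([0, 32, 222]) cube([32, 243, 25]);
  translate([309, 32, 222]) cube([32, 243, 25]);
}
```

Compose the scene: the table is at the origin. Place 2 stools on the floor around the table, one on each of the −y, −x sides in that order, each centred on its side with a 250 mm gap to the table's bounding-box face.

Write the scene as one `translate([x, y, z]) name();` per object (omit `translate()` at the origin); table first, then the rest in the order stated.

table();
translate([561, -557, 0]) stool();
translate([-591, 199, 0]) stool();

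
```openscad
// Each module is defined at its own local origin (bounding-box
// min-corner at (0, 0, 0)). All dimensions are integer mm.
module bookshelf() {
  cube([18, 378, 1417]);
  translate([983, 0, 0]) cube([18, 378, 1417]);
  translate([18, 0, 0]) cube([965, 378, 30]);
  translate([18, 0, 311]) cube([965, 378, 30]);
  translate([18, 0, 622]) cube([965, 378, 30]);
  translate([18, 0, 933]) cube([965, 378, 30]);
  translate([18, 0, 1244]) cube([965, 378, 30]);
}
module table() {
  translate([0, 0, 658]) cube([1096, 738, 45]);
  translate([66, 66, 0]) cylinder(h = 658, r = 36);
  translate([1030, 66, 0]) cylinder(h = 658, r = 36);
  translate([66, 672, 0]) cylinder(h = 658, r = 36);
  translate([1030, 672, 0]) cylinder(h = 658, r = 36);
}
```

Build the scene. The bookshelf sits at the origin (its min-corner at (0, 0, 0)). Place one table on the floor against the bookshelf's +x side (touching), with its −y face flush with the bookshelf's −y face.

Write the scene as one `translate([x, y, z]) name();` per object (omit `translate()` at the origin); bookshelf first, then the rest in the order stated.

bookshelf();
translate([1001, 0, 0]) table();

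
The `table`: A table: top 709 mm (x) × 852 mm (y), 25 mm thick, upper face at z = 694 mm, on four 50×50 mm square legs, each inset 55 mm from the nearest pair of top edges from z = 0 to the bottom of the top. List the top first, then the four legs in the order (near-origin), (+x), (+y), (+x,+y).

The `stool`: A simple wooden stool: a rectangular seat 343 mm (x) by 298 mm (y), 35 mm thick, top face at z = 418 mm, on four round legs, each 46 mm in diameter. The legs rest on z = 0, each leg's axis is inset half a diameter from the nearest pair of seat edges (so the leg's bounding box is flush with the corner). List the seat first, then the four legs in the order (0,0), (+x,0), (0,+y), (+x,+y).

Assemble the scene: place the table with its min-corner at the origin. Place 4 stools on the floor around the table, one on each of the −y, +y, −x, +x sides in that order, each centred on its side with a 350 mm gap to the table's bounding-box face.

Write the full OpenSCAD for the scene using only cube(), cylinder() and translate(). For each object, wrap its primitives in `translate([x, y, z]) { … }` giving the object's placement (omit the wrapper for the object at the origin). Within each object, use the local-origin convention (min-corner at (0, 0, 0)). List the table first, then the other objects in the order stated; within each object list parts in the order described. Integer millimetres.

translate([0, 0, 669]) cube([709, 852, 25]);
translate([55, 55, 0]) cube([50, 50, 669]);
translate([604, 55, 0]) cube([50, 50, 669]);
translate([55, 747, 0]) cube([50, 50, 669]);
translate([604, 747, 0]) cube([50, 50, 669]);
translate([183, -648, 0]) {
  translate([0, 0, 383]) cube([343, 298, 35]);
  translate([23, 23, 0]) cylinder(h = 383, r = 23);
  translate([320, 23, 0]) cylinder(h = 383, r = 23);
  translate([23, 275, 0]) cylinder(h = 383, r = 23);
  translate([320, 275, 0]) cylinder(h = 383, r = 23);
}
translate([183, 1202, 0]) {
  translate([0, 0, 383]) cube([343, 298, 35]);
  translate([23, 23, 0]) cylinder(h = 383, r = 23);
  translate([320, 23, 0]) cylinder(h = 383, r = 23);
  translate([23, 275, 0]) cylinder(h = 383, r = 23);
  translate([320, 275, 0]) cylinder(h = 383, r = 23);
}
translate([-693, 277, 0]) {
  translate([0, 0, 383]) cube([343, 298, 35]);
  translate([23, 23, 0]) cylinder(h = 383, r = 23);
  translate([320, 23, 0]) cylinder(h = 383, r = 23);
  translate([23, 275, 0]) cylinder(h = 383, r = 23);
  translate([320, 275, 0]) cylinder(h = 383, r = 23);
}
translate([1059, 277, 0]) {
  translate([0, 0, 383]) cube([343, 298, 35]);
  translate([23, 23, 0]) cylinder(h = 383, r = 23);
  translate([320, 23, 0]) cylinder(h = 383, r = 23);
  translate([23, 275, 0]) cylinder(h = 383, r = 23);
  translate([320, 275, 0]) cylinder(h = 383, r = 23);
}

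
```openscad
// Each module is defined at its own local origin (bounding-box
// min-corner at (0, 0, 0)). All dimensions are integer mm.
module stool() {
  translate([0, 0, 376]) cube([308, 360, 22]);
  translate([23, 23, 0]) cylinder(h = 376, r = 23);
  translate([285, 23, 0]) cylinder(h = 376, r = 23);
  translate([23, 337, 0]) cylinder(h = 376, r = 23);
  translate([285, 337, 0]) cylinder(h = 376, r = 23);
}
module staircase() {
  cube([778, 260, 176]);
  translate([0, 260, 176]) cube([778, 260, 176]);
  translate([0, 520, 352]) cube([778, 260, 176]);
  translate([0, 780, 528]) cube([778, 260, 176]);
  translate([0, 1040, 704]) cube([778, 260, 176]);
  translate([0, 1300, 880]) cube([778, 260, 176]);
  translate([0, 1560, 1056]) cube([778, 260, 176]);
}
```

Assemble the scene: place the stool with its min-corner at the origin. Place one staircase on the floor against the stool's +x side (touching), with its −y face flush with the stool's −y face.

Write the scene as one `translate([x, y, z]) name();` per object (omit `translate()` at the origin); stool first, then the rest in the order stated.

stool();
translate([308, 0, 0]) staircase();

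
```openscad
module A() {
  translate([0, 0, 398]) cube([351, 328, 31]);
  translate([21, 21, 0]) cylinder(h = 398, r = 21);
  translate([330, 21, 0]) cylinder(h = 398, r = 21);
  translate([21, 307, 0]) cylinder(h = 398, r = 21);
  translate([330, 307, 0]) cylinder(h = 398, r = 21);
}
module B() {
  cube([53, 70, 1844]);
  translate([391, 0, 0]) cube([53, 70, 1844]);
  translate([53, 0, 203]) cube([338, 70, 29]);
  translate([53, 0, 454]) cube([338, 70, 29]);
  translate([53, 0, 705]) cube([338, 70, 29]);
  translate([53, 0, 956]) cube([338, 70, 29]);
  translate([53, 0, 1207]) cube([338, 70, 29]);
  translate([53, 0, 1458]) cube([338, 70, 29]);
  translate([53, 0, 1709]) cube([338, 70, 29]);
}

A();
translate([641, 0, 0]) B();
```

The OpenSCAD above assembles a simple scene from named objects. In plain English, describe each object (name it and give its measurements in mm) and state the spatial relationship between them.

A is a simple wooden stool: a rectangular seat 351 mm (x) by 328 mm (y), 31 mm thick, top face at z = 429 mm, on four round legs, each 42 mm in diameter. The legs rest on z = 0, each leg's axis is inset half a diameter from the nearest pair of seat edges (so the leg's bounding box is flush with the corner).

B is a straight ladder. Two 53×70 mm vertical rails, 1844 mm tall, stand 444 mm apart (outside-to-outside) with their front faces coplanar on the −y side. 7 rungs, each 70 mm deep and 29 mm tall, span between the inner faces of the rails, front faces flush with the rails. The lowest rung's underside is at z = 203 mm and rungs are spaced 251 mm apart (underside to underside).

The ladder is on the floor beside the stool on its +x side.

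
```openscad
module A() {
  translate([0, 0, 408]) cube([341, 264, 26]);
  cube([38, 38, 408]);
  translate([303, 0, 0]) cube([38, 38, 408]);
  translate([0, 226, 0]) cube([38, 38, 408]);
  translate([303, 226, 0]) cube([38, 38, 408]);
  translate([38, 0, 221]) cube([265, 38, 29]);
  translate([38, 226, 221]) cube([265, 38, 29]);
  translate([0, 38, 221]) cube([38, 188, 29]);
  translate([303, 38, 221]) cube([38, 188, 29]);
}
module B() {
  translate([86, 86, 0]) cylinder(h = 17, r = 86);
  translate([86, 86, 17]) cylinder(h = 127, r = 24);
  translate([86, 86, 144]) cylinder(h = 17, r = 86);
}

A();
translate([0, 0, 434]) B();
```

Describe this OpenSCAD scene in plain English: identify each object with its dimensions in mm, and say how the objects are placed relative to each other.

A is a four-legged stool. The seat is 341×264 mm, 26 mm thick, top at z = 434 mm. It stands on four square legs, each 38×38 mm in cross-section, from z = 0 to the seat underside, each flush with a corner of the seat. Four stretchers, 38 mm wide and 29 mm tall, connect adjacent legs with their undersides at z = 221 mm, each running between the inner faces of the legs it joins and aligned with the legs' outer faces on the other axis.

B is a spool: two coaxial disc flanges of radius 86 mm and thickness 17 mm, joined by a core cylinder of radius 24 mm and height 127 mm. The lower flange rests on z = 0 and the three cylinders share a vertical axis.

The spool is on top of the stool.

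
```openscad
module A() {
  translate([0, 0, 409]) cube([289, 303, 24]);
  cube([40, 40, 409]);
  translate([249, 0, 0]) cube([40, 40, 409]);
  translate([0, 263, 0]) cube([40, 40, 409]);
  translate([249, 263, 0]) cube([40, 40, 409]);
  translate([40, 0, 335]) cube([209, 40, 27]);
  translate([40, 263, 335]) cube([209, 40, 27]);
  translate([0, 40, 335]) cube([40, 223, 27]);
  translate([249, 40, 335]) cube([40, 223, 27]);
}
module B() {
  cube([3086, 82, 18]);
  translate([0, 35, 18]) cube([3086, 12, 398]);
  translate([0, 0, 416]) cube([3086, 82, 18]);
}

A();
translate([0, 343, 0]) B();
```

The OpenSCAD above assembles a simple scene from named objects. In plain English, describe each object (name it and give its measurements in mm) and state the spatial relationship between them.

A is a four-legged stool. The seat is a 289×303×24 mm slab whose top surface is at z = 433 mm; four square legs, each 40×40 mm in cross-section, run from the floor (z = 0) to the underside of the seat, each flush with a corner of the seat. Four stretchers, 40 mm wide and 27 mm tall, connect adjacent legs with their undersides at z = 335 mm, each running between the inner faces of the legs it joins and aligned with the legs' outer faces on the other axis.

B is an I-beam lying along x, 3086 mm long. Overall section height 434 mm. Two flanges 82 mm wide (y) and 18 mm thick, one on the floor and one at the top; a web 12 mm thick runs between them, centred on the flange width.

The I-beam is on the floor beside the stool on its +y side.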